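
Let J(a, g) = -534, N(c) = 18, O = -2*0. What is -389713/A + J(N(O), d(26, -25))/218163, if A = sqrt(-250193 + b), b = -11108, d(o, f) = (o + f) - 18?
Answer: -178/72721 + 389713*I*sqrt(261301)/261301 ≈ -0.0024477 + 762.38*I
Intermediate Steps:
O = 0
d(o, f) = -18 + f + o (d(o, f) = (f + o) - 18 = -18 + f + o)
A = I*sqrt(261301) (A = sqrt(-250193 - 11108) = sqrt(-261301) = I*sqrt(261301) ≈ 511.18*I)
-389713/A + J(N(O), d(26, -25))/218163 = -389713*(-I*sqrt(261301)/261301) - 534/218163 = -(-389713)*I*sqrt(261301)/261301 - 534*1/218163 = 389713*I*sqrt(261301)/261301 - 178/72721 = -178/72721 + 389713*I*sqrt(261301)/261301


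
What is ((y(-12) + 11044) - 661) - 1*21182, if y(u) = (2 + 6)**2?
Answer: -10735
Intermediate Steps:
y(u) = 64 (y(u) = 8**2 = 64)
((y(-12) + 11044) - 661) - 1*21182 = ((64 + 11044) - 661) - 1*21182 = (11108 - 661) - 21182 = 10447 - 21182 = -10735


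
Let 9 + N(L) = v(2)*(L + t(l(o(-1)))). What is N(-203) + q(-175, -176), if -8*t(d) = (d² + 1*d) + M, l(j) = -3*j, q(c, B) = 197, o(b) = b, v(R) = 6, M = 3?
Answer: -4165/4 ≈ -1041.3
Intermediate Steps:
t(d) = -3/8 - d/8 - d²/8 (t(d) = -((d² + 1*d) + 3)/8 = -((d² + d) + 3)/8 = -((d + d²) + 3)/8 = -(3 + d + d²)/8 = -3/8 - d/8 - d²/8)
N(L) = -81/4 + 6*L (N(L) = -9 + 6*(L + (-3/8 - (-3)*(-1)/8 - (-3*(-1))²/8)) = -9 + 6*(L + (-3/8 - ⅛*3 - ⅛*3²)) = -9 + 6*(L + (-3/8 - 3/8 - ⅛*9)) = -9 + 6*(L + (-3/8 - 3/8 - 9/8)) = -9 + 6*(L - 15/8) = -9 + 6*(-15/8 + L) = -9 + (-45/4 + 6*L) = -81/4 + 6*L)
N(-203) + q(-175, -176) = (-81/4 + 6*(-203)) + 197 = (-81/4 - 1218) + 197 = -4953/4 + 197 = -4165/4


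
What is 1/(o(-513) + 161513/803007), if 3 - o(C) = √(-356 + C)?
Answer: 2064156795738/566956435385737 + 644820242049*I*√869/566956435385737 ≈ 0.0036408 + 0.033527*I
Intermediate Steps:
o(C) = 3 - √(-356 + C)
1/(o(-513) + 161513/803007) = 1/((3 - √(-356 - 513)) + 161513/803007) = 1/((3 - √(-869)) + 161513*(1/803007)) = 1/((3 - I*√869) + 161513/803007) = 1/(2570534/803007 - I*√869)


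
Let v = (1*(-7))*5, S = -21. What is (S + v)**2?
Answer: 3136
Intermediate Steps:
v = -35 (v = -7*5 = -35)
(S + v)**2 = (-21 - 35)**2 = (-56)**2 = 3136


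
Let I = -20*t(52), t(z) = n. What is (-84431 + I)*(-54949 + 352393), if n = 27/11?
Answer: -276409057764/11 ≈ -2.5128e+10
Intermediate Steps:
n = 27/11 (n = 27*(1/11) = 27/11 ≈ 2.4545)
t(z) = 27/11
I = -540/11 (I = -20*27/11 = -540/11 ≈ -49.091)
(-84431 + I)*(-54949 + 352393) = (-84431 - 540/11)*(-54949 + 352393) = -929281/11*297444 = -276409057764/11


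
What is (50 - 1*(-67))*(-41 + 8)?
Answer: -3861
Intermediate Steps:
(50 - 1*(-67))*(-41 + 8) = (50 + 67)*(-33) = 117*(-33) = -3861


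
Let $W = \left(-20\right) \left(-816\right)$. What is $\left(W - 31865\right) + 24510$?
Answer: $8965$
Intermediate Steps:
$W = 16320$
$\left(W - 31865\right) + 24510 = \left(16320 - 31865\right) + 24510 = -15545 + 24510 = 8965$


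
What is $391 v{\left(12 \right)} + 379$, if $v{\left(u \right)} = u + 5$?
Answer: $7026$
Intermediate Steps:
$v{\left(u \right)} = 5 + u$
$391 v{\left(12 \right)} + 379 = 391 \left(5 + 12\right) + 379 = 391 \cdot 17 + 379 = 6647 + 379 = 7026$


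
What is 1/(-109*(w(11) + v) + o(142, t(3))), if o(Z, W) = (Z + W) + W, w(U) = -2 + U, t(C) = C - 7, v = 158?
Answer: -1/18069 ≈ -5.5343e-5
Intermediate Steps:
t(C) = -7 + C
o(Z, W) = Z + 2*W (o(Z, W) = (W + Z) + W = Z + 2*W)
1/(-109*(w(11) + v) + o(142, t(3))) = 1/(-109*((-2 + 11) + 158) + (142 + 2*(-7 + 3))) = 1/(-109*(9 + 158) + (142 + 2*(-4))) = 1/(-109*167 + (142 - 8)) = 1/(-18203 + 134) = 1/(-18069) = -1/18069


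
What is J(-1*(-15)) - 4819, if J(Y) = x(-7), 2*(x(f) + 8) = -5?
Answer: -9659/2 ≈ -4829.5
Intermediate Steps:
x(f) = -21/2 (x(f) = -8 + (½)*(-5) = -8 - 5/2 = -21/2)
J(Y) = -21/2
J(-1*(-15)) - 4819 = -21/2 - 4819 = -9659/2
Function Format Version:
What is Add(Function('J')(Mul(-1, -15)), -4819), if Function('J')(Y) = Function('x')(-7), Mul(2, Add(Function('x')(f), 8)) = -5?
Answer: Rational(-9659, 2) ≈ -4829.5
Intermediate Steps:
Function('x')(f) = Rational(-21, 2) (Function('x')(f) = Add(-8, Mul(Rational(1, 2), -5)) = Add(-8, Rational(-5, 2)) = Rational(-21, 2))
Function('J')(Y) = Rational(-21, 2)
Add(Function('J')(Mul(-1, -15)), -4819) = Add(Rational(-21, 2), -4819) = Rational(-9659, 2)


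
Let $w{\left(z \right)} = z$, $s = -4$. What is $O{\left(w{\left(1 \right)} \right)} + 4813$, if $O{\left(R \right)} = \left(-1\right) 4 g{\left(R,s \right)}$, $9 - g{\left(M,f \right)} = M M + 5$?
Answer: $4801$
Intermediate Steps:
$g{\left(M,f \right)} = 4 - M^{2}$ ($g{\left(M,f \right)} = 9 - \left(M M + 5\right) = 9 - \left(M^{2} + 5\right) = 9 - \left(5 + M^{2}\right) = 4 - M^{2}$)
$O{\left(R \right)} = -16 + 4 R^{2}$ ($O{\left(R \right)} = \left(-1\right) 4 \left(4 - R^{2}\right) = - 4 \left(4 - R^{2}\right) = -16 + 4 R^{2}$)
$O{\left(w{\left(1 \right)} \right)} + 4813 = \left(-16 + 4 \cdot 1^{2}\right) + 4813 = \left(-16 + 4 \cdot 1\right) + 4813 = \left(-16 + 4\right) + 4813 = -12 + 4813 = 4801$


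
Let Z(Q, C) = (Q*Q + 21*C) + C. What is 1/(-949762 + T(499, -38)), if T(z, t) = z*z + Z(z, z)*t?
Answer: -1/10579963 ≈ -9.4518e-8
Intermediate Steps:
Z(Q, C) = Q**2 + 22*C (Z(Q, C) = (Q**2 + 21*C) + C = Q**2 + 22*C)
T(z, t) = z**2 + t*(z**2 + 22*z) (T(z, t) = z*z + (z**2 + 22*z)*t = z**2 + t*(z**2 + 22*z))
1/(-949762 + T(499, -38)) = 1/(-949762 + 499*(499 - 38*(22 + 499))) = 1/(-949762 + 499*(499 - 38*521)) = 1/(-949762 + 499*(499 - 19798)) = 1/(-949762 + 499*(-19299)) = 1/(-949762 - 9630201) = 1/(-10579963) = -1/10579963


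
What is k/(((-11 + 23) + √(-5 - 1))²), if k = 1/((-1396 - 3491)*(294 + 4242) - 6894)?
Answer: I/(133045956*(-23*I + 4*√6)) ≈ -2.766e-10 + 1.1783e-10*I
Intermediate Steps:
k = -1/22174326 (k = 1/(-4887*4536 - 6894) = 1/(-22167432 - 6894) = 1/(-22174326) = -1/22174326 ≈ -4.5097e-8)
k/(((-11 + 23) + √(-5 - 1))²) = -1/(22174326*((-11 + 23) + √(-5 - 1))²) = -1/(22174326*(12 + √(-6))²) = -1/(22174326*(12 + I*√6)²)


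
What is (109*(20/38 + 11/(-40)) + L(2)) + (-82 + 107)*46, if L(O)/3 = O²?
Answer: 903939/760 ≈ 1189.4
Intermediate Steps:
L(O) = 3*O²
(109*(20/38 + 11/(-40)) + L(2)) + (-82 + 107)*46 = (109*(20/38 + 11/(-40)) + 3*2²) + (-82 + 107)*46 = (109*(20*(1/38) + 11*(-1/40)) + 3*4) + 25*46 = (109*(10/19 - 11/40) + 12) + 1150 = (109*(191/760) + 12) + 1150 = (20819/760 + 12) + 1150 = 29939/760 + 1150 = 903939/760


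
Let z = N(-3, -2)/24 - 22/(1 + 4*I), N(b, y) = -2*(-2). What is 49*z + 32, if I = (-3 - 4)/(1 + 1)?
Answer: 9601/78 ≈ 123.09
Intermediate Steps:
N(b, y) = 4
I = -7/2 ≈ -3.5000
z = 145/78 (z = 4/24 - 22/(1 + 4*(-7/2)) = 4*(1/24) - 22/(1 - 14) = ⅙ - 22/(-13) = ⅙ - 22*(-1/13) = ⅙ + 22/13 = 145/78 ≈ 1.8590)
49*z + 32 = 49*(145/78) + 32 = 7105/78 + 32 = 9601/78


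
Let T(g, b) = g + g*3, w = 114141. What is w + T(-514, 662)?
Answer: 112085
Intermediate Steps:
T(g, b) = 4*g (T(g, b) = g + 3*g = 4*g)
w + T(-514, 662) = 114141 + 4*(-514) = 114141 - 2056 = 112085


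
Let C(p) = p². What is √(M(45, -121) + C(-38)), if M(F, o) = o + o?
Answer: √1202 ≈ 34.670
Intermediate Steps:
M(F, o) = 2*o
√(M(45, -121) + C(-38)) = √(2*(-121) + (-38)²) = √(-242 + 1444) = √1202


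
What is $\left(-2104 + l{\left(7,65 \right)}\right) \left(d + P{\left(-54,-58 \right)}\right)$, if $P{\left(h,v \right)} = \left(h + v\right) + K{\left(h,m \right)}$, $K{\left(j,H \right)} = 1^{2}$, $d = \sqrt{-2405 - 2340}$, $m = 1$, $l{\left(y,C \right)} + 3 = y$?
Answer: $233100 - 2100 i \sqrt{4745} \approx 2.331 \cdot 10^{5} - 1.4466 \cdot 10^{5} i$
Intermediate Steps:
$l{\left(y,C \right)} = -3 + y$
$d = i \sqrt{4745}$ ($d = \sqrt{-4745} = i \sqrt{4745} \approx 68.884 i$)
$K{\left(j,H \right)} = 1$
$P{\left(h,v \right)} = 1 + h + v$ ($P{\left(h,v \right)} = \left(h + v\right) + 1 = 1 + h + v$)
$\left(-2104 + l{\left(7,65 \right)}\right) \left(d + P{\left(-54,-58 \right)}\right) = \left(-2104 + \left(-3 + 7\right)\right) \left(i \sqrt{4745} - 111\right) = \left(-2104 + 4\right) \left(i \sqrt{4745} - 111\right) = - 2100 \left(-111 + i \sqrt{4745}\right) = 233100 - 2100 i \sqrt{4745}$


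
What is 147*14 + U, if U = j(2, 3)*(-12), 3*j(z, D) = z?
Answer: 2050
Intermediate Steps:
j(z, D) = z/3
U = -8 (U = ((⅓)*2)*(-12) = (⅔)*(-12) = -8)
147*14 + U = 147*14 - 8 = 2058 - 8 = 2050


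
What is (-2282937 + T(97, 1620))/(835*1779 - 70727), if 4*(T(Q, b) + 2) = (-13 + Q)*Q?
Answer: -87727/54413 ≈ -1.6122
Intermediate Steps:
T(Q, b) = -2 + Q*(-13 + Q)/4 (T(Q, b) = -2 + ((-13 + Q)*Q)/4 = -2 + (Q*(-13 + Q))/4 = -2 + Q*(-13 + Q)/4)
(-2282937 + T(97, 1620))/(835*1779 - 70727) = (-2282937 + (-2 - 13/4*97 + (¼)*97²))/(835*1779 - 70727) = (-2282937 + (-2 - 1261/4 + (¼)*9409))/(1485465 - 70727) = (-2282937 + (-2 - 1261/4 + 9409/4))/1414738 = (-2282937 + 2035)*(1/1414738) = -2280902*1/1414738 = -87727/54413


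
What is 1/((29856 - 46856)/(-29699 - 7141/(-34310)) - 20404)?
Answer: -1018965549/20790389791796 ≈ -4.9011e-5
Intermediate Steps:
1/((29856 - 46856)/(-29699 - 7141/(-34310)) - 20404) = 1/(-17000/(-29699 - 7141*(-1/34310)) - 20404) = 1/(-17000/(-29699 + 7141/34310) - 20404) = 1/(-17000/(-1018965549/34310) - 20404) = 1/(-17000*(-34310/1018965549) - 20404) = 1/(583270000/1018965549 - 20404) = 1/(-20790389791796/1018965549) = -1018965549/20790389791796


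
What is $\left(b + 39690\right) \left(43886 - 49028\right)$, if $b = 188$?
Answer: $-205052676$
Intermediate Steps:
$\left(b + 39690\right) \left(43886 - 49028\right) = \left(188 + 39690\right) \left(43886 - 49028\right) = 39878 \left(-5142\right) = -205052676$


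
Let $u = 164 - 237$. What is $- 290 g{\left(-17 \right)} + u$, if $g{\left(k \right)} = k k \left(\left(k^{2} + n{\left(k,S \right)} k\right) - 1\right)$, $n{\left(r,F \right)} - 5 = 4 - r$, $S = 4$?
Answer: $12906667$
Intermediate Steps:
$n{\left(r,F \right)} = 9 - r$ ($n{\left(r,F \right)} = 5 - \left(-4 + r\right) = 9 - r$)
$u = -73$
$g{\left(k \right)} = k^{2} \left(-1 + k^{2} + k \left(9 - k\right)\right)$ ($g{\left(k \right)} = k k \left(\left(k^{2} + \left(9 - k\right) k\right) - 1\right) = k^{2} \left(\left(k^{2} + k \left(9 - k\right)\right) - 1\right) = k^{2} \left(-1 + k^{2} + k \left(9 - k\right)\right)$)
$- 290 g{\left(-17 \right)} + u = - 290 \left(-17\right)^{2} \left(-1 + 9 \left(-17\right)\right) - 73 = - 290 \cdot 289 \left(-1 - 153\right) - 73 = - 290 \cdot 289 \left(-154\right) - 73 = \left(-290\right) \left(-44506\right) - 73 = 12906740 - 73 = 12906667$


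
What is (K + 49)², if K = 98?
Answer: 21609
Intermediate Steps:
(K + 49)² = (98 + 49)² = 147² = 21609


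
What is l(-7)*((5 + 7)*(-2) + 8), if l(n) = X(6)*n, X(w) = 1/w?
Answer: 56/3 ≈ 18.667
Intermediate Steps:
l(n) = n/6
l(-7)*((5 + 7)*(-2) + 8) = ((1/6)*(-7))*((5 + 7)*(-2) + 8) = -7*(12*(-2) + 8)/6 = -7*(-24 + 8)/6 = -7/6*(-16) = 56/3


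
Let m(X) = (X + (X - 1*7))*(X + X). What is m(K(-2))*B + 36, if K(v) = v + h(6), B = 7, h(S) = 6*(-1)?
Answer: 2612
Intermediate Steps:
h(S) = -6
K(v) = -6 + v (K(v) = v - 6 = -6 + v)
m(X) = 2*X*(-7 + 2*X) (m(X) = (X + (X - 7))*(2*X) = (X + (-7 + X))*(2*X) = (-7 + 2*X)*(2*X) = 2*X*(-7 + 2*X))
m(K(-2))*B + 36 = (2*(-6 - 2)*(-7 + 2*(-6 - 2)))*7 + 36 = (2*(-8)*(-7 + 2*(-8)))*7 + 36 = (2*(-8)*(-7 - 16))*7 + 36 = (2*(-8)*(-23))*7 + 36 = 368*7 + 36 = 2576 + 36 = 2612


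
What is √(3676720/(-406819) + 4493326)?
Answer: 3*√82627954480823934/406819 ≈ 2119.7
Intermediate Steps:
√(3676720/(-406819) + 4493326) = √(3676720*(-1/406819) + 4493326) = √(-3676720/406819 + 4493326) = √(1827966713274/406819) = 3*√82627954480823934/406819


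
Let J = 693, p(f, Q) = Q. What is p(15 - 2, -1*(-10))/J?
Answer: 10/693 ≈ 0.014430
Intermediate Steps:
p(15 - 2, -1*(-10))/J = -1*(-10)/693 = 10*(1/693) = 10/693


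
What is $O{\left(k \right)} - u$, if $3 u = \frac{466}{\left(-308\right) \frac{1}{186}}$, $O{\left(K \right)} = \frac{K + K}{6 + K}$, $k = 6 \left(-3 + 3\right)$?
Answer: $\frac{7223}{77} \approx 93.805$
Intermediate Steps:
$k = 0$ ($k = 6 \cdot 0 = 0$)
$O{\left(K \right)} = \frac{2 K}{6 + K}$
$u = - \frac{7223}{77}$ ($u = \frac{466 \frac{1}{\left(-308\right) \frac{1}{186}}}{3} = \frac{466 \frac{1}{- \frac{154}{93}}}{3} = \frac{466 \left(- \frac{93}{154}\right)}{3} = \frac{1}{3} \left(- \frac{21669}{77}\right) = - \frac{7223}{77} \approx -93.805$)
$O{\left(k \right)} - u = 2 \cdot 0 \frac{1}{6 + 0} - - \frac{7223}{77} = 2 \cdot 0 \cdot \frac{1}{6} + \frac{7223}{77} = 0 + \frac{7223}{77} = \frac{7223}{77}$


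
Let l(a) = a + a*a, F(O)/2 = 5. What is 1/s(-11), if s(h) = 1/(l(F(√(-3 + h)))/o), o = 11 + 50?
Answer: 110/61 ≈ 1.8033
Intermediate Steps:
F(O) = 10 (F(O) = 2*5 = 10)
l(a) = a + a²
o = 61
s(h) = 61/110 (s(h) = 1/((10*(1 + 10))/61) = 1/((10*11)*(1/61)) = 1/(110*(1/61)) = 1/(110/61) = 61/110)
1/s(-11) = 1/(61/110) = 110/61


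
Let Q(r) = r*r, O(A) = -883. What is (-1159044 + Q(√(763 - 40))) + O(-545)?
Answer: -1159204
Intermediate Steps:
Q(r) = r²
(-1159044 + Q(√(763 - 40))) + O(-545) = (-1159044 + (√(763 - 40))²) - 883 = (-1159044 + (√723)²) - 883 = (-1159044 + 723) - 883 = -1158321 - 883 = -1159204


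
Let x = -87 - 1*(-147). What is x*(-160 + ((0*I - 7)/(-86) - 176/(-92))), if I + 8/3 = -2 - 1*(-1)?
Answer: -9376050/989 ≈ -9480.3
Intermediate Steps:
I = -11/3 (I = -8/3 + (-2 - 1*(-1)) = -8/3 + (-2 + 1) = -8/3 - 1 = -11/3 ≈ -3.6667)
x = 60 (x = -87 + 147 = 60)
x*(-160 + ((0*I - 7)/(-86) - 176/(-92))) = 60*(-160 + ((0*(-11/3) - 7)/(-86) - 176/(-92))) = 60*(-160 + ((0 - 7)*(-1/86) - 176*(-1/92))) = 60*(-160 + (-7*(-1/86) + 44/23)) = 60*(-160 + (7/86 + 44/23)) = 60*(-160 + 3945/1978) = 60*(-312535/1978) = -9376050/989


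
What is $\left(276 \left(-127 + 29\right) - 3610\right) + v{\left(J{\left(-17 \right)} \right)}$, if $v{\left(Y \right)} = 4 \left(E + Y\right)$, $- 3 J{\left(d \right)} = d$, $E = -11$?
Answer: $- \frac{92038}{3} \approx -30679.0$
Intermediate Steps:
$J{\left(d \right)} = - \frac{d}{3}$
$v{\left(Y \right)} = -44 + 4 Y$ ($v{\left(Y \right)} = 4 \left(-11 + Y\right) = -44 + 4 Y$)
$\left(276 \left(-127 + 29\right) - 3610\right) + v{\left(J{\left(-17 \right)} \right)} = \left(276 \left(-127 + 29\right) - 3610\right) - \left(44 - 4 \left(\left(- \frac{1}{3}\right) \left(-17\right)\right)\right) = \left(276 \left(-98\right) - 3610\right) + \left(-44 + 4 \cdot \frac{17}{3}\right) = \left(-27048 - 3610\right) + \left(-44 + \frac{68}{3}\right) = -30658 - \frac{64}{3} = - \frac{92038}{3}$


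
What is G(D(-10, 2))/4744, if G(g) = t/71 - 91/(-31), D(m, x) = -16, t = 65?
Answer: 2119/2610386 ≈ 0.00081176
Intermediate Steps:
G(g) = 8476/2201 (G(g) = 65/71 - 91/(-31) = 65*(1/71) - 91*(-1/31) = 65/71 + 91/31 = 8476/2201)
G(D(-10, 2))/4744 = (8476/2201)/4744 = (8476/2201)*(1/4744) = 2119/2610386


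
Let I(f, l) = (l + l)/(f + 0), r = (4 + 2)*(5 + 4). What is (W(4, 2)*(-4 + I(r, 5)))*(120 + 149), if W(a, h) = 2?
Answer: -55414/27 ≈ -2052.4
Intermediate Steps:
r = 54 (r = 6*9 = 54)
I(f, l) = 2*l/f (I(f, l) = (2*l)/f = 2*l/f)
(W(4, 2)*(-4 + I(r, 5)))*(120 + 149) = (2*(-4 + 2*5/54))*(120 + 149) = (2*(-4 + 2*5*(1/54)))*269 = (2*(-4 + 5/27))*269 = (2*(-103/27))*269 = -206/27*269 = -55414/27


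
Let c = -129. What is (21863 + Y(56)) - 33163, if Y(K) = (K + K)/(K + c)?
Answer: -825012/73 ≈ -11302.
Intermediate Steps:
Y(K) = 2*K/(-129 + K) (Y(K) = (K + K)/(K - 129) = (2*K)/(-129 + K) = 2*K/(-129 + K))
(21863 + Y(56)) - 33163 = (21863 + 2*56/(-129 + 56)) - 33163 = (21863 + 2*56/(-73)) - 33163 = (21863 + 2*56*(-1/73)) - 33163 = (21863 - 112/73) - 33163 = 1595887/73 - 33163 = -825012/73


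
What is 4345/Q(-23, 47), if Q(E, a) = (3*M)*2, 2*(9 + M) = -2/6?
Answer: -79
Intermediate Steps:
M = -55/6 (M = -9 + (-2/6)/2 = -9 + (-2*⅙)/2 = -9 + (½)*(-⅓) = -9 - ⅙ = -55/6 ≈ -9.1667)
Q(E, a) = -55 (Q(E, a) = (3*(-55/6))*2 = -55/2*2 = -55)
4345/Q(-23, 47) = 4345/(-55) = 4345*(-1/55) = -79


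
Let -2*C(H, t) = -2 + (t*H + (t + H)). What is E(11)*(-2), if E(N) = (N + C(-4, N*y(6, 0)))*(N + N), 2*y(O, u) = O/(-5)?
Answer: -902/5 ≈ -180.40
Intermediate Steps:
y(O, u) = -O/10 (y(O, u) = (O/(-5))/2 = (O*(-1/5))/2 = (-O/5)/2 = -O/10)
C(H, t) = 1 - H/2 - t/2 - H*t/2 (C(H, t) = -(-2 + (t*H + (t + H)))/2 = -(-2 + (H*t + (H + t)))/2 = -(-2 + (H + t + H*t))/2 = -(-2 + H + t + H*t)/2 = 1 - H/2 - t/2 - H*t/2)
E(N) = 2*N*(3 + N/10) (E(N) = (N + (1 - 1/2*(-4) - N*(-1/10*6)/2 - 1/2*(-4)*N*(-1/10*6)))*(N + N) = (N + (1 + 2 - N*(-3)/(2*5) - 1/2*(-4)*N*(-3/5)))*(2*N) = (N + (1 + 2 - (-3)*N/10 - 1/2*(-4)*(-3*N/5)))*(2*N) = (N + (1 + 2 + 3*N/10 - 6*N/5))*(2*N) = (N + (3 - 9*N/10))*(2*N) = (3 + N/10)*(2*N) = 2*N*(3 + N/10))
E(11)*(-2) = ((1/5)*11*(30 + 11))*(-2) = ((1/5)*11*41)*(-2) = (451/5)*(-2) = -902/5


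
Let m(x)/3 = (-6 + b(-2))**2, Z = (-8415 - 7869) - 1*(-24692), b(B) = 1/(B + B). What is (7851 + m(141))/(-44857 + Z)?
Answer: -18213/83312 ≈ -0.21861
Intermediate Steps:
b(B) = 1/(2*B)
Z = 8408 (Z = -16284 + 24692 = 8408)
m(x) = 1875/16 (m(x) = 3*(-6 + (1/2)/(-2))**2 = 3*(-6 + (1/2)*(-1/2))**2 = 3*(-6 - 1/4)**2 = 3*(-25/4)**2 = 3*(625/16) = 1875/16)
(7851 + m(141))/(-44857 + Z) = (7851 + 1875/16)/(-44857 + 8408) = (127491/16)/(-36449) = (127491/16)*(-1/36449) = -18213/83312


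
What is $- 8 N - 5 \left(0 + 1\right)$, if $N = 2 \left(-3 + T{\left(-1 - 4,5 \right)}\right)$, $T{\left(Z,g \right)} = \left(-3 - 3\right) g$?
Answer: $523$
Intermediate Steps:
$T{\left(Z,g \right)} = - 6 g$
$N = -66$ ($N = 2 \left(-3 - 30\right) = 2 \left(-33\right) = -66$)
$- 8 N - 5 \left(0 + 1\right) = \left(-8\right) \left(-66\right) - 5 \left(0 + 1\right) = 528 - 5 = 523$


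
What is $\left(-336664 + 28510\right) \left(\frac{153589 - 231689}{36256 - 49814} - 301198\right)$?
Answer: $\frac{629183349593568}{6779} \approx 9.2814 \cdot 10^{10}$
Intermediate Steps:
$\left(-336664 + 28510\right) \left(\frac{153589 - 231689}{36256 - 49814} - 301198\right) = - 308154 \left(- \frac{78100}{-13558} - 301198\right) = - 308154 \left(\left(-78100\right) \left(- \frac{1}{13558}\right) - 301198\right) = - 308154 \left(\frac{39050}{6779} - 301198\right) = \left(-308154\right) \left(- \frac{2041782192}{6779}\right) = \frac{629183349593568}{6779}$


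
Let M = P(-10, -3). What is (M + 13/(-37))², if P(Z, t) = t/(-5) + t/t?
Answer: 53361/34225 ≈ 1.5591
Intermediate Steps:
P(Z, t) = 1 - t/5 (P(Z, t) = t*(-⅕) + 1 = -t/5 + 1 = 1 - t/5)
M = 8/5 (M = 1 - ⅕*(-3) = 1 + ⅗ = 8/5 ≈ 1.6000)
(M + 13/(-37))² = (8/5 + 13/(-37))² = (8/5 + 13*(-1/37))² = (8/5 - 13/37)² = (231/185)² = 53361/34225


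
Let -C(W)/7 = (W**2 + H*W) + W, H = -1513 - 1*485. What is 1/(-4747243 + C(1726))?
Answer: -1/1473021 ≈ -6.7888e-7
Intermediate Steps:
H = -1998 (H = -1513 - 485 = -1998)
C(W) = -7*W**2 + 13979*W (C(W) = -7*((W**2 - 1998*W) + W) = -7*(W**2 - 1997*W) = -7*W**2 + 13979*W)
1/(-4747243 + C(1726)) = 1/(-4747243 + 7*1726*(1997 - 1*1726)) = 1/(-4747243 + 7*1726*(1997 - 1726)) = 1/(-4747243 + 7*1726*271) = 1/(-4747243 + 3274222) = 1/(-1473021) = -1/1473021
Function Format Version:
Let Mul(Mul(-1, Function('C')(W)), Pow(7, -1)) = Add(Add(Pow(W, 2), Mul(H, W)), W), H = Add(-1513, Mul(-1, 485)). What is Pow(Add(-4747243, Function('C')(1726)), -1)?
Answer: Rational(-1, 1473021) ≈ -6.7888e-7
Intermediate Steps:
H = -1998 (H = Add(-1513, -485) = -1998)
Function('C')(W) = Add(Mul(-7, Pow(W, 2)), Mul(13979, W)) (Function('C')(W) = Mul(-7, Add(Add(Pow(W, 2), Mul(-1998, W)), W)) = Mul(-7, Add(Pow(W, 2), Mul(-1997, W))) = Add(Mul(-7, Pow(W, 2)), Mul(13979, W)))
Pow(Add(-4747243, Function('C')(1726)), -1) = Pow(Add(-4747243, Mul(7, 1726, Add(1997, Mul(-1, 1726)))), -1) = Pow(Add(-4747243, Mul(7, 1726, Add(1997, -1726))), -1) = Pow(Add(-4747243, Mul(7, 1726, 271)), -1) = Pow(Add(-4747243, 3274222), -1) = Pow(-1473021, -1) = Rational(-1, 1473021)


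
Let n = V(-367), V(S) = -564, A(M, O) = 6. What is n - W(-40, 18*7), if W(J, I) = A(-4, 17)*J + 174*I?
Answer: -22248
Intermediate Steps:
W(J, I) = 6*J + 174*I
n = -564
n - W(-40, 18*7) = -564 - (6*(-40) + 174*(18*7)) = -564 - (-240 + 174*126) = -564 - (-240 + 21924) = -564 - 1*21684 = -564 - 21684 = -22248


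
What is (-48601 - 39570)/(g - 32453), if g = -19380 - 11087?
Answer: 88171/62920 ≈ 1.4013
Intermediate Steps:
g = -30467
(-48601 - 39570)/(g - 32453) = (-48601 - 39570)/(-30467 - 32453) = -88171/(-62920) = -88171*(-1/62920) = 88171/62920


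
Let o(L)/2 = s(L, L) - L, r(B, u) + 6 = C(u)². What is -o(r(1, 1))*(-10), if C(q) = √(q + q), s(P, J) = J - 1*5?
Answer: -100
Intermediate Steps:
s(P, J) = -5 + J (s(P, J) = J - 5 = -5 + J)
C(q) = √2*√q (C(q) = √(2*q) = √2*√q)
r(B, u) = -6 + 2*u (r(B, u) = -6 + (√2*√u)² = -6 + 2*u)
o(L) = -10 (o(L) = 2*((-5 + L) - L) = 2*(-5) = -10)
-o(r(1, 1))*(-10) = -1*(-10)*(-10) = 10*(-10) = -100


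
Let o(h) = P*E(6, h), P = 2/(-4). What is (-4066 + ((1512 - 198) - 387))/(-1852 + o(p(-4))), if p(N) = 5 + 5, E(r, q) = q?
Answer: 3139/1857 ≈ 1.6904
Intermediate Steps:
P = -½ (P = 2*(-¼) = -½ ≈ -0.50000)
p(N) = 10
o(h) = -h/2
(-4066 + ((1512 - 198) - 387))/(-1852 + o(p(-4))) = (-4066 + ((1512 - 198) - 387))/(-1852 - ½*10) = (-4066 + (1314 - 387))/(-1852 - 5) = (-4066 + 927)/(-1857) = -3139*(-1/1857) = 3139/1857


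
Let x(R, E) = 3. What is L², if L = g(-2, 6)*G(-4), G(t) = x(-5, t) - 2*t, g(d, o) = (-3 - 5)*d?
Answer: 30976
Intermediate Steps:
g(d, o) = -8*d
G(t) = 3 - 2*t
L = 176 (L = (-8*(-2))*(3 - 2*(-4)) = 16*(3 + 8) = 16*11 = 176)
L² = 176² = 30976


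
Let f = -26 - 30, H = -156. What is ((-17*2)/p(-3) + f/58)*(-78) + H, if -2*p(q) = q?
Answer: 48932/29 ≈ 1687.3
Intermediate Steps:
f = -56
p(q) = -q/2
((-17*2)/p(-3) + f/58)*(-78) + H = ((-17*2)/((-½*(-3))) - 56/58)*(-78) - 156 = (-34/3/2 - 56*1/58)*(-78) - 156 = (-34*⅔ - 28/29)*(-78) - 156 = (-68/3 - 28/29)*(-78) - 156 = -2056/87*(-78) - 156 = 53456/29 - 156 = 48932/29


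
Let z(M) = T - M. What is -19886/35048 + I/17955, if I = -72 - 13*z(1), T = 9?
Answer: -181610789/314643420 ≈ -0.57720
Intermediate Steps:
z(M) = 9 - M
I = -176 (I = -72 - 13*(9 - 1*1) = -72 - 13*(9 - 1) = -72 - 13*8 = -72 - 104 = -176)
-19886/35048 + I/17955 = -19886/35048 - 176/17955 = -19886*1/35048 - 176*1/17955 = -9943/17524 - 176/17955 = -181610789/314643420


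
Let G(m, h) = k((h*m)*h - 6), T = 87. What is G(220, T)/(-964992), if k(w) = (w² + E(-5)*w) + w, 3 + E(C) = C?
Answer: -66018876049/22976 ≈ -2.8734e+6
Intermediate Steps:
E(C) = -3 + C
k(w) = w² - 7*w (k(w) = (w² + (-3 - 5)*w) + w = (w² - 8*w) + w = w² - 7*w)
G(m, h) = (-13 + m*h²)*(-6 + m*h²) (G(m, h) = ((h*m)*h - 6)*(-7 + ((h*m)*h - 6)) = (m*h² - 6)*(-7 + (m*h² - 6)) = (-6 + m*h²)*(-7 + (-6 + m*h²)) = (-6 + m*h²)*(-13 + m*h²) = (-13 + m*h²)*(-6 + m*h²))
G(220, T)/(-964992) = ((-13 + 220*87²)*(-6 + 220*87²))/(-964992) = ((-13 + 220*7569)*(-6 + 220*7569))*(-1/964992) = ((-13 + 1665180)*(-6 + 1665180))*(-1/964992) = (1665167*1665174)*(-1/964992) = 2772792794058*(-1/964992) = -66018876049/22976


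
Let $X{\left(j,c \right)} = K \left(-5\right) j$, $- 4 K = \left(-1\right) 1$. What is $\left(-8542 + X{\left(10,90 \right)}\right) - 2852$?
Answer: $- \frac{22813}{2} \approx -11407.0$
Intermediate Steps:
$K = \frac{1}{4}$ ($K = - \frac{\left(-1\right) 1}{4} = \left(- \frac{1}{4}\right) \left(-1\right) = \frac{1}{4} \approx 0.25$)
$X{\left(j,c \right)} = - \frac{5 j}{4}$ ($X{\left(j,c \right)} = \frac{1}{4} \left(-5\right) j = - \frac{5 j}{4}$)
$\left(-8542 + X{\left(10,90 \right)}\right) - 2852 = \left(-8542 - \frac{25}{2}\right) - 2852 = - \frac{17109}{2} - 2852 = - \frac{22813}{2}$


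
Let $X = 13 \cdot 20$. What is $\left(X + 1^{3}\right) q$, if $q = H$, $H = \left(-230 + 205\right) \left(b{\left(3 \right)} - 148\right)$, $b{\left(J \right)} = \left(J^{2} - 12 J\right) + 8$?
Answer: $1089675$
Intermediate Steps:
$b{\left(J \right)} = 8 + J^{2} - 12 J$
$X = 260$
$H = 4175$ ($H = \left(-230 + 205\right) \left(\left(8 + 3^{2} - 36\right) - 148\right) = - 25 \left(\left(8 + 9 - 36\right) - 148\right) = - 25 \left(-19 - 148\right) = \left(-25\right) \left(-167\right) = 4175$)
$q = 4175$
$\left(X + 1^{3}\right) q = \left(260 + 1^{3}\right) 4175 = \left(260 + 1\right) 4175 = 261 \cdot 4175 = 1089675$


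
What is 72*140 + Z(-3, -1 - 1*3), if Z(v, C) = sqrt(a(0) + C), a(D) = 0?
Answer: 10080 + 2*I ≈ 10080.0 + 2.0*I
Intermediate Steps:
Z(v, C) = sqrt(C) (Z(v, C) = sqrt(0 + C) = sqrt(C))
72*140 + Z(-3, -1 - 1*3) = 72*140 + sqrt(-1 - 1*3) = 10080 + sqrt(-1 - 3) = 10080 + sqrt(-4) = 10080 + 2*I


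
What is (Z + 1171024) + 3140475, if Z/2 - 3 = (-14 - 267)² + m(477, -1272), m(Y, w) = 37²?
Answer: 4472165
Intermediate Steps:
m(Y, w) = 1369
Z = 160666 (Z = 6 + 2*((-14 - 267)² + 1369) = 6 + 2*((-281)² + 1369) = 6 + 2*(78961 + 1369) = 6 + 2*80330 = 6 + 160660 = 160666)
(Z + 1171024) + 3140475 = (160666 + 1171024) + 3140475 = 1331690 + 3140475 = 4472165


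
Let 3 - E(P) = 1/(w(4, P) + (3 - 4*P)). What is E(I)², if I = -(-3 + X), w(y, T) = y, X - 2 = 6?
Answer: 6400/729 ≈ 8.7791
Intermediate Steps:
X = 8 (X = 2 + 6 = 8)
I = -5 (I = -(-3 + 8) = -1*5 = -5)
E(P) = 3 - 1/(7 - 4*P) (E(P) = 3 - 1/(4 + (3 - 4*P)) = 3 - 1/(7 - 4*P))
E(I)² = (4*(5 - 3*(-5))/(7 - 4*(-5)))² = (4*(5 + 15)/(7 + 20))² = (4*20/27)² = (4*(1/27)*20)² = (80/27)² = 6400/729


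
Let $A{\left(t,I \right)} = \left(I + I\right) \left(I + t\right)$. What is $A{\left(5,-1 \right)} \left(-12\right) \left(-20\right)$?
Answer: $-1920$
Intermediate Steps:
$A{\left(t,I \right)} = 2 I \left(I + t\right)$
$A{\left(5,-1 \right)} \left(-12\right) \left(-20\right) = 2 \left(-1\right) \left(-1 + 5\right) \left(-12\right) \left(-20\right) = 2 \left(-1\right) 4 \left(-12\right) \left(-20\right) = \left(-8\right) \left(-12\right) \left(-20\right) = 96 \left(-20\right) = -1920$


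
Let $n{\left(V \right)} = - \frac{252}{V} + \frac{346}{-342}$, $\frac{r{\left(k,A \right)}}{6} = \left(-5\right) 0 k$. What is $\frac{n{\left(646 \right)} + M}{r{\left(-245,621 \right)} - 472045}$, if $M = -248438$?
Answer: $\frac{722213341}{1372234815} \approx 0.5263$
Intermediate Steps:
$r{\left(k,A \right)} = 0$ ($r{\left(k,A \right)} = 6 \left(-5\right) 0 k = 6 \cdot 0 k = 6 \cdot 0 = 0$)
$n{\left(V \right)} = - \frac{173}{171} - \frac{252}{V}$ ($n{\left(V \right)} = - \frac{252}{V} + 346 \left(- \frac{1}{342}\right) = - \frac{252}{V} - \frac{173}{171} = - \frac{173}{171} - \frac{252}{V}$)
$\frac{n{\left(646 \right)} + M}{r{\left(-245,621 \right)} - 472045} = \frac{\left(- \frac{173}{171} - \frac{252}{646}\right) - 248438}{0 - 472045} = \frac{\left(- \frac{173}{171} - \frac{126}{323}\right) - 248438}{-472045} = \left(\left(- \frac{173}{171} - \frac{126}{323}\right) - 248438\right) \left(- \frac{1}{472045}\right) = \left(- \frac{4075}{2907} - 248438\right) \left(- \frac{1}{472045}\right) = \left(- \frac{722213341}{2907}\right) \left(- \frac{1}{472045}\right) = \frac{722213341}{1372234815}$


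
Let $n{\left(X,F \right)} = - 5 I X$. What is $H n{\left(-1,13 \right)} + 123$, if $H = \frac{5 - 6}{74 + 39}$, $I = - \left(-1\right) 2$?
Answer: $\frac{13889}{113} \approx 122.91$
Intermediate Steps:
$I = 2$ ($I = \left(-1\right) \left(-2\right) = 2$)
$n{\left(X,F \right)} = - 10 X$ ($n{\left(X,F \right)} = \left(-5\right) 2 X = - 10 X$)
$H = - \frac{1}{113} \approx -0.0088496$
$H n{\left(-1,13 \right)} + 123 = - \frac{\left(-10\right) \left(-1\right)}{113} + 123 = \left(- \frac{1}{113}\right) 10 + 123 = - \frac{10}{113} + 123 = \frac{13889}{113}$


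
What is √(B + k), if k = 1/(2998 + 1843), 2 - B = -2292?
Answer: √53760539455/4841 ≈ 47.896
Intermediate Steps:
B = 2294 (B = 2 - 1*(-2292) = 2 + 2292 = 2294)
k = 1/4841 ≈ 0.00020657
√(B + k) = √(2294 + 1/4841) = √(11105255/4841) = √53760539455/4841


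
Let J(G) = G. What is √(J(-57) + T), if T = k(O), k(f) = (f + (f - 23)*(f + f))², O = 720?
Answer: √1008819359943 ≈ 1.0044e+6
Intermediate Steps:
k(f) = (f + 2*f*(-23 + f))² (k(f) = (f + (-23 + f)*(2*f))² = (f + 2*f*(-23 + f))²)
T = 1008819360000 (T = 720²*(-45 + 2*720)² = 518400*(-45 + 1440)² = 518400*1395² = 518400*1946025 = 1008819360000)
√(J(-57) + T) = √(-57 + 1008819360000) = √1008819359943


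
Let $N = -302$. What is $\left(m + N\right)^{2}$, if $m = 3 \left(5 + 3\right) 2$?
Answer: $64516$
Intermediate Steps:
$m = 48$ ($m = 3 \cdot 8 \cdot 2 = 24 \cdot 2 = 48$)
$\left(m + N\right)^{2} = \left(48 - 302\right)^{2} = \left(-254\right)^{2} = 64516$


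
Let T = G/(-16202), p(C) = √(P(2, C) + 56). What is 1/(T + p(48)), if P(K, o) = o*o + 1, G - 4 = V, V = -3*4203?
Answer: -204226210/619614956219 + 262504804*√2361/619614956219 ≈ 0.020256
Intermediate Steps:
V = -12609
G = -12605 (G = 4 - 12609 = -12605)
P(K, o) = 1 + o² (P(K, o) = o² + 1 = 1 + o²)
p(C) = √(57 + C²) (p(C) = √((1 + C²) + 56) = √(57 + C²))
T = 12605/16202 (T = -12605/(-16202) = -12605*(-1/16202) = 12605/16202 ≈ 0.77799)
1/(T + p(48)) = 1/(12605/16202 + √(57 + 48²)) = 1/(12605/16202 + √(57 + 2304)) = 1/(12605/16202 + √2361)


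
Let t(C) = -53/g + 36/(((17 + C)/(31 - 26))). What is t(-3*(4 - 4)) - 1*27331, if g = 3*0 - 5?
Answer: -2321334/85 ≈ -27310.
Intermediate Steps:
g = -5 (g = 0 - 5 = -5)
t(C) = 53/5 + 36/(17/5 + C/5) (t(C) = -53/(-5) + 36/(((17 + C)/(31 - 26))) = -53*(-⅕) + 36/(((17 + C)/5)) = 53/5 + 36/(((17 + C)*(⅕))) = 53/5 + 36/(17/5 + C/5))
t(-3*(4 - 4)) - 1*27331 = (1801 + 53*(-3*(4 - 4)))/(5*(17 - 3*(4 - 4))) - 1*27331 = (1801 + 53*(-3*0))/(5*(17 - 3*0)) - 27331 = (1801 + 53*0)/(5*(17 + 0)) - 27331 = (⅕)*(1801 + 0)/17 - 27331 = (⅕)*(1/17)*1801 - 27331 = 1801/85 - 27331 = -2321334/85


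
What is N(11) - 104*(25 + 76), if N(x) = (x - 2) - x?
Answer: -10506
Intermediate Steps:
N(x) = -2 (N(x) = (-2 + x) - x = -2)
N(11) - 104*(25 + 76) = -2 - 104*(25 + 76) = -2 - 104*101 = -2 - 10504 = -10506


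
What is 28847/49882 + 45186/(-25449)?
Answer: -4257257/3555874 ≈ -1.1972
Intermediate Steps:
28847/49882 + 45186/(-25449) = 28847*(1/49882) + 45186*(-1/25449) = 4121/7126 - 886/499 = -4257257/3555874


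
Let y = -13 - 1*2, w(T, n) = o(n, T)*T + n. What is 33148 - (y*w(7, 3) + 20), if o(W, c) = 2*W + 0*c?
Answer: 33803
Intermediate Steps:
o(W, c) = 2*W (o(W, c) = 2*W + 0 = 2*W)
w(T, n) = n + 2*T*n (w(T, n) = (2*n)*T + n = 2*T*n + n = n + 2*T*n)
y = -15 (y = -13 - 2 = -15)
33148 - (y*w(7, 3) + 20) = 33148 - (-45*(1 + 2*7) + 20) = 33148 - (-45*(1 + 14) + 20) = 33148 - (-45*15 + 20) = 33148 - (-15*45 + 20) = 33148 - (-675 + 20) = 33148 - 1*(-655) = 33148 + 655 = 33803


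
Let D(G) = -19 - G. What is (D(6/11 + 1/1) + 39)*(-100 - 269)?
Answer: -74907/11 ≈ -6809.7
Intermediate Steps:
(D(6/11 + 1/1) + 39)*(-100 - 269) = ((-19 - (6/11 + 1/1)) + 39)*(-100 - 269) = ((-19 - (6*(1/11) + 1*1)) + 39)*(-369) = ((-19 - (6/11 + 1)) + 39)*(-369) = ((-19 - 1*17/11) + 39)*(-369) = ((-19 - 17/11) + 39)*(-369) = (-226/11 + 39)*(-369) = (203/11)*(-369) = -74907/11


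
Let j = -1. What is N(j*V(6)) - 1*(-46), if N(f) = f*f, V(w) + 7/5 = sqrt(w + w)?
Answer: 1499/25 - 28*sqrt(3)/5 ≈ 50.260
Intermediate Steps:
V(w) = -7/5 + sqrt(2)*sqrt(w) (V(w) = -7/5 + sqrt(w + w) = -7/5 + sqrt(2*w) = -7/5 + sqrt(2)*sqrt(w))
N(f) = f**2
N(j*V(6)) - 1*(-46) = (-(-7/5 + sqrt(2)*sqrt(6)))**2 - 1*(-46) = (-(-7/5 + 2*sqrt(3)))**2 + 46 = (7/5 - 2*sqrt(3))**2 + 46 = 46 + (7/5 - 2*sqrt(3))**2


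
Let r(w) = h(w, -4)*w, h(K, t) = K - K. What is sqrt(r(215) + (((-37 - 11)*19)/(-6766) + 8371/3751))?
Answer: sqrt(3149288892277)/1153603 ≈ 1.5383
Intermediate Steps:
h(K, t) = 0
r(w) = 0 (r(w) = 0*w = 0)
sqrt(r(215) + (((-37 - 11)*19)/(-6766) + 8371/3751)) = sqrt(0 + (((-37 - 11)*19)/(-6766) + 8371/3751)) = sqrt(0 + (-48*19*(-1/6766) + 8371*(1/3751))) = sqrt(0 + (-912*(-1/6766) + 761/341)) = sqrt(0 + (456/3383 + 761/341)) = sqrt(0 + 2729959/1153603) = sqrt(2729959/1153603) = sqrt(3149288892277)/1153603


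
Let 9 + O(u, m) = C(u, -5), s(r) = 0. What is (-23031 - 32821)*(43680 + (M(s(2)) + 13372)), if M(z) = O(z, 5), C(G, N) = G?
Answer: -3185965636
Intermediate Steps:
O(u, m) = -9 + u
M(z) = -9 + z
(-23031 - 32821)*(43680 + (M(s(2)) + 13372)) = (-23031 - 32821)*(43680 + ((-9 + 0) + 13372)) = -55852*(43680 + (-9 + 13372)) = -55852*(43680 + 13363) = -55852*57043 = -3185965636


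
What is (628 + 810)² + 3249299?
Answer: 5317143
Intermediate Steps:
(628 + 810)² + 3249299 = 1438² + 3249299 = 2067844 + 3249299 = 5317143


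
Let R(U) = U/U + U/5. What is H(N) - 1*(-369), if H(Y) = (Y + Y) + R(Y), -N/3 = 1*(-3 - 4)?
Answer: 2081/5 ≈ 416.20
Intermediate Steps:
N = 21 (N = -3*(-3 - 4) = -3*(-7) = 21)
R(U) = 1 + U/5 (R(U) = 1 + U*(1/5) = 1 + U/5)
H(Y) = 1 + 11*Y/5 (H(Y) = (Y + Y) + (1 + Y/5) = 2*Y + (1 + Y/5) = 1 + 11*Y/5)
H(N) - 1*(-369) = (1 + (11/5)*21) - 1*(-369) = (1 + 231/5) + 369 = 236/5 + 369 = 2081/5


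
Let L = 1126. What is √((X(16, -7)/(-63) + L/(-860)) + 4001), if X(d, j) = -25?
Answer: √326170736710/9030 ≈ 63.246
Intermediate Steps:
√((X(16, -7)/(-63) + L/(-860)) + 4001) = √((-25/(-63) + 1126/(-860)) + 4001) = √((-25*(-1/63) + 1126*(-1/860)) + 4001) = √((25/63 - 563/430) + 4001) = √(-24719/27090 + 4001) = √(108362371/27090) = √326170736710/9030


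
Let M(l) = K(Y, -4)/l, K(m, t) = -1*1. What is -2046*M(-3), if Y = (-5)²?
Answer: -682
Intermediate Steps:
Y = 25
K(m, t) = -1
M(l) = -1/l
-2046*M(-3) = -(-2046)/(-3) = -(-2046)*(-1)/3 = -2046*⅓ = -682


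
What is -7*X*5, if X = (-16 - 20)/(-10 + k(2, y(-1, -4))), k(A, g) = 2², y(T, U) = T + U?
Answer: -210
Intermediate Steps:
k(A, g) = 4
X = 6 (X = (-16 - 20)/(-10 + 4) = -36/(-6) = -36*(-⅙) = 6)
-7*X*5 = -7*6*5 = -42*5 = -210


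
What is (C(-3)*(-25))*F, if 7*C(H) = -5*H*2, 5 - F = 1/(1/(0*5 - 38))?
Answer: -32250/7 ≈ -4607.1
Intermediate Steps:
F = 43 (F = 5 - 1/(1/(0*5 - 38)) = 5 - 1/(1/(0 - 38)) = 5 - 1/(1/(-38)) = 5 - 1/(-1/38) = 5 - 1*(-38) = 5 + 38 = 43)
C(H) = -10*H/7 (C(H) = (-5*H*2)/7 = (-10*H)/7 = -10*H/7)
(C(-3)*(-25))*F = (-10/7*(-3)*(-25))*43 = ((30/7)*(-25))*43 = -750/7*43 = -32250/7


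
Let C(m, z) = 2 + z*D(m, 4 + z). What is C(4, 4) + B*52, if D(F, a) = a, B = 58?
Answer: 3050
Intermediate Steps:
C(m, z) = 2 + z*(4 + z)
C(4, 4) + B*52 = (2 + 4*(4 + 4)) + 58*52 = (2 + 4*8) + 3016 = (2 + 32) + 3016 = 34 + 3016 = 3050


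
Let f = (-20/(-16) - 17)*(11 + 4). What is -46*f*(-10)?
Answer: -108675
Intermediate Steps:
f = -945/4 (f = (-20*(-1/16) - 17)*15 = (5/4 - 17)*15 = -63/4*15 = -945/4 ≈ -236.25)
-46*f*(-10) = -46*(-945/4)*(-10) = (21735/2)*(-10) = -108675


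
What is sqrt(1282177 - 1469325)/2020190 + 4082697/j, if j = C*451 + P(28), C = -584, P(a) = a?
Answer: -4082697/263356 + I*sqrt(46787)/1010095 ≈ -15.503 + 0.00021414*I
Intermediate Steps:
j = -263356 (j = -584*451 + 28 = -263384 + 28 = -263356)
sqrt(1282177 - 1469325)/2020190 + 4082697/j = sqrt(1282177 - 1469325)/2020190 + 4082697/(-263356) = sqrt(-187148)*(1/2020190) + 4082697*(-1/263356) = (2*I*sqrt(46787))*(1/2020190) - 4082697/263356 = I*sqrt(46787)/1010095 - 4082697/263356 = -4082697/263356 + I*sqrt(46787)/1010095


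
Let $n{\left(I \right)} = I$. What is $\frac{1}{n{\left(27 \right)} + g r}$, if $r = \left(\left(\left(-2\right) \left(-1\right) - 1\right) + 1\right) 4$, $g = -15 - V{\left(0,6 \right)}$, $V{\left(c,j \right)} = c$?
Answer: $- \frac{1}{93} \approx -0.010753$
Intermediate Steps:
$g = -15$ ($g = -15 - 0 = -15 + 0 = -15$)
$r = 8$ ($r = \left(\left(2 - 1\right) + 1\right) 4 = \left(1 + 1\right) 4 = 2 \cdot 4 = 8$)
$\frac{1}{n{\left(27 \right)} + g r} = \frac{1}{27 - 120} = \frac{1}{-93} = - \frac{1}{93}$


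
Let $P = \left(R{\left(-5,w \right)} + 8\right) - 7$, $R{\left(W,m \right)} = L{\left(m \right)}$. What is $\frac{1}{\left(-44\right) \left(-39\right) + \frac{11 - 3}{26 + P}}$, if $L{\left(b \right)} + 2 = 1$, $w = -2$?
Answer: $\frac{13}{22312} \approx 0.00058265$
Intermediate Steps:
$L{\left(b \right)} = -1$ ($L{\left(b \right)} = -2 + 1 = -1$)
$R{\left(W,m \right)} = -1$
$P = 0$ ($P = \left(-1 + 8\right) - 7 = 7 - 7 = 0$)
$\frac{1}{\left(-44\right) \left(-39\right) + \frac{11 - 3}{26 + P}} = \frac{1}{\left(-44\right) \left(-39\right) + \frac{11 - 3}{26 + 0}} = \frac{1}{1716 + \frac{8}{26}} = \frac{1}{1716 + 8 \cdot \frac{1}{26}} = \frac{1}{1716 + \frac{4}{13}} = \frac{1}{\frac{22312}{13}} = \frac{13}{22312}$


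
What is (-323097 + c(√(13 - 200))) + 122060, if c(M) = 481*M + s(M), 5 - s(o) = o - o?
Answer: -201032 + 481*I*√187 ≈ -2.0103e+5 + 6577.6*I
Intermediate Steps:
s(o) = 5 (s(o) = 5 - (o - o) = 5 - 1*0 = 5 + 0 = 5)
c(M) = 5 + 481*M (c(M) = 481*M + 5 = 5 + 481*M)
(-323097 + c(√(13 - 200))) + 122060 = (-323097 + (5 + 481*√(13 - 200))) + 122060 = (-323097 + (5 + 481*√(-187))) + 122060 = (-323097 + (5 + 481*(I*√187))) + 122060 = (-323097 + (5 + 481*I*√187)) + 122060 = (-323092 + 481*I*√187) + 122060 = -201032 + 481*I*√187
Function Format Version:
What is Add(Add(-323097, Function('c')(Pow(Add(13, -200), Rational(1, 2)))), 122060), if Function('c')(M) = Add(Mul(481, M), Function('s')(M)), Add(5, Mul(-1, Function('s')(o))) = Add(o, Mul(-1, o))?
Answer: Add(-201032, Mul(481, I, Pow(187, Rational(1, 2)))) ≈ Add(-2.0103e+5, Mul(6577.6, I))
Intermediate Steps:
Function('s')(o) = 5 (Function('s')(o) = Add(5, Mul(-1, Add(o, Mul(-1, o)))) = Add(5, Mul(-1, 0)) = Add(5, 0) = 5)
Function('c')(M) = Add(5, Mul(481, M)) (Function('c')(M) = Add(Mul(481, M), 5) = Add(5, Mul(481, M)))
Add(Add(-323097, Function('c')(Pow(Add(13, -200), Rational(1, 2)))), 122060) = Add(Add(-323097, Add(5, Mul(481, Pow(Add(13, -200), Rational(1, 2))))), 122060) = Add(Add(-323097, Add(5, Mul(481, Pow(-187, Rational(1, 2))))), 122060) = Add(Add(-323097, Add(5, Mul(481, Mul(I, Pow(187, Rational(1, 2)))))), 122060) = Add(Add(-323097, Add(5, Mul(481, I, Pow(187, Rational(1, 2))))), 122060) = Add(Add(-323092, Mul(481, I, Pow(187, Rational(1, 2)))), 122060) = Add(-201032, Mul(481, I, Pow(187, Rational(1, 2))))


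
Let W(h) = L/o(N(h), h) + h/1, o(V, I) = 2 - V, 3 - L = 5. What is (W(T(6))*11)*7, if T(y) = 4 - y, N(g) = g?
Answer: -385/2 ≈ -192.50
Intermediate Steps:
L = -2 (L = 3 - 1*5 = 3 - 5 = -2)
W(h) = h - 2/(2 - h) (W(h) = -2/(2 - h) + h/1 = -2/(2 - h) + h*1 = -2/(2 - h) + h = h - 2/(2 - h))
(W(T(6))*11)*7 = (((2 + (4 - 1*6)*(-2 + (4 - 1*6)))/(-2 + (4 - 1*6)))*11)*7 = (((2 + (4 - 6)*(-2 + (4 - 6)))/(-2 + (4 - 6)))*11)*7 = (((2 - 2*(-2 - 2))/(-2 - 2))*11)*7 = (((2 - 2*(-4))/(-4))*11)*7 = (-(2 + 8)/4*11)*7 = (-1/4*10*11)*7 = -5/2*11*7 = -55/2*7 = -385/2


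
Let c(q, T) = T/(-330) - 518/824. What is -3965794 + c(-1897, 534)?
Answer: -89864942953/22660 ≈ -3.9658e+6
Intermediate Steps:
c(q, T) = -259/412 - T/330 (c(q, T) = T*(-1/330) - 518*1/824 = -T/330 - 259/412 = -259/412 - T/330)
-3965794 + c(-1897, 534) = -3965794 + (-259/412 - 1/330*534) = -3965794 + (-259/412 - 89/55) = -3965794 - 50913/22660 = -89864942953/22660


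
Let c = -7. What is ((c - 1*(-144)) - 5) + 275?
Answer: 407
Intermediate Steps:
((c - 1*(-144)) - 5) + 275 = ((-7 - 1*(-144)) - 5) + 275 = ((-7 + 144) - 5) + 275 = (137 - 5) + 275 = 132 + 275 = 407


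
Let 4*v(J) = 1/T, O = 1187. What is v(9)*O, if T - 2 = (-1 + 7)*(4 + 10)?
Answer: 1187/344 ≈ 3.4506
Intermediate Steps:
T = 86 (T = 2 + (-1 + 7)*(4 + 10) = 2 + 6*14 = 2 + 84 = 86)
v(J) = 1/344 (v(J) = (1/4)/86 = (1/4)*(1/86) = 1/344)
v(9)*O = (1/344)*1187 = 1187/344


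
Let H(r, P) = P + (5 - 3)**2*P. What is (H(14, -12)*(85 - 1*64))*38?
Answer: -47880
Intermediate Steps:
H(r, P) = 5*P (H(r, P) = P + 2**2*P = P + 4*P = 5*P)
(H(14, -12)*(85 - 1*64))*38 = ((5*(-12))*(85 - 1*64))*38 = -60*(85 - 64)*38 = -60*21*38 = -1260*38 = -47880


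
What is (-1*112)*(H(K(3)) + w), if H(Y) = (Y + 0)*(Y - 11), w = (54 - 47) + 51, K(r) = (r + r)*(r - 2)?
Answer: -3136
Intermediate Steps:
K(r) = 2*r*(-2 + r) (K(r) = (2*r)*(-2 + r) = 2*r*(-2 + r))
w = 58 (w = 7 + 51 = 58)
H(Y) = Y*(-11 + Y)
(-1*112)*(H(K(3)) + w) = (-1*112)*((2*3*(-2 + 3))*(-11 + 2*3*(-2 + 3)) + 58) = -112*((2*3*1)*(-11 + 2*3*1) + 58) = -112*(6*(-11 + 6) + 58) = -112*(6*(-5) + 58) = -112*(-30 + 58) = -112*28 = -3136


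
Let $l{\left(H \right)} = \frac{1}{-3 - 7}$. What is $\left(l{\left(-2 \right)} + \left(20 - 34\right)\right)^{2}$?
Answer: $\frac{19881}{100} \approx 198.81$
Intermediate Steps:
$l{\left(H \right)} = - \frac{1}{10}$ ($l{\left(H \right)} = \frac{1}{-10} = - \frac{1}{10}$)
$\left(l{\left(-2 \right)} + \left(20 - 34\right)\right)^{2} = \left(- \frac{1}{10} + \left(20 - 34\right)\right)^{2} = \left(- \frac{1}{10} - 14\right)^{2} = \left(- \frac{141}{10}\right)^{2} = \frac{19881}{100}$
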